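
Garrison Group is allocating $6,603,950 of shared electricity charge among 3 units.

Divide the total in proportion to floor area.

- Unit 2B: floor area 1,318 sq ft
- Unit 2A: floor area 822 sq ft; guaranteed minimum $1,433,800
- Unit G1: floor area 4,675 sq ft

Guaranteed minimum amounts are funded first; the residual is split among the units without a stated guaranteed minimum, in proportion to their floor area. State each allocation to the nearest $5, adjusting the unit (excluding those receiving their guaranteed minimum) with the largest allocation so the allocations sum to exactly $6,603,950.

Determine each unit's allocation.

Unit 2B: $1,137,035; Unit 2A: $1,433,800; Unit G1: $4,033,115

Guaranteed amounts: Unit 2A $1,433,800. Balance $5,170,150.
Balance split over remaining floor area 5,993: Unit 2B 1,137,036.16 → $1,137,035; Unit G1 4,033,113.84 → $4,033,115.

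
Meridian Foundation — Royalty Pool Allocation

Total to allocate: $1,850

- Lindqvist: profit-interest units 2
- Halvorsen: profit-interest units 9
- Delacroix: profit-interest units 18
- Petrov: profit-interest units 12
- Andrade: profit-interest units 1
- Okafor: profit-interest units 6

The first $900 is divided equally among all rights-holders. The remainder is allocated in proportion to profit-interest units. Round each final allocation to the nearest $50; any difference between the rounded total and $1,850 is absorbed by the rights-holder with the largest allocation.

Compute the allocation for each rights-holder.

Lindqvist: $200; Halvorsen: $350; Delacroix: $500; Petrov: $400; Andrade: $150; Okafor: $250

First tranche $900 split equally: $150 each.
Remainder $950 by profit-interest units (total 48): Lindqvist 39.58 → $50; Halvorsen 178.12 → $200; Delacroix 356.25 → $350; Petrov 237.50 → $250; Andrade 19.79 → $0; Okafor 118.75 → $100.
Totals: Lindqvist $150 + $50 = $200; Halvorsen $150 + $200 = $350; Delacroix $150 + $350 = $500; Petrov $150 + $250 = $400; Andrade $150 + $0 = $150; Okafor $150 + $100 = $250.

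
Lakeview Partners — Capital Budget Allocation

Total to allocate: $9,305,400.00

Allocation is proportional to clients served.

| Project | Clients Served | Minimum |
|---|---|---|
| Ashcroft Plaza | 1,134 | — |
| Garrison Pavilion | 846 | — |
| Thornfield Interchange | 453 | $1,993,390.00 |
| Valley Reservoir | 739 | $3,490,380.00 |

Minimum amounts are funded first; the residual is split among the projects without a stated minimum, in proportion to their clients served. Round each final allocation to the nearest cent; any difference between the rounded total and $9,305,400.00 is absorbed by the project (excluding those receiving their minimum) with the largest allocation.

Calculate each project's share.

Guaranteed amounts: Thornfield Interchange $1,993,390.00; Valley Reservoir $3,490,380.00. Residual $3,821,630.00.
Residual split over remaining clients served 1,980: Ashcroft Plaza 2,188,751.7273 → $2,188,751.73; Garrison Pavilion 1,632,878.2727 → $1,632,878.27.

Ashcroft Plaza: $2,188,751.73; Garrison Pavilion: $1,632,878.27; Thornfield Interchange: $1,993,390.00; Valley Reservoir: $3,490,380.00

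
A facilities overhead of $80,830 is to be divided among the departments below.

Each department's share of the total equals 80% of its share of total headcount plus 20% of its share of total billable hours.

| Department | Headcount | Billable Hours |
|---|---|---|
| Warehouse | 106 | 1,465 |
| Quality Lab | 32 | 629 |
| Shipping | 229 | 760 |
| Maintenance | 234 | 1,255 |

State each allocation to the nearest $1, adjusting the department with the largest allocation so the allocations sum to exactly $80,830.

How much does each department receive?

Totals — headcount 601, billable hours 4,109.
Combined weights (80% headcount + 20% billable hours): Warehouse 0.2124; Quality Lab 0.0732; Shipping 0.3418; Maintenance 0.3726.
Proportional shares: Warehouse 17,168.70; Quality Lab 5,917.68; Shipping 27,629.09; Maintenance 30,114.53.
At nearest $1: Warehouse $17,169; Quality Lab $5,918; Shipping $27,629; Maintenance $30,115. Sum = $80,831.
Difference $80,830 − $80,831 = −$1 applied to largest allocation (Maintenance): Maintenance becomes $30,114.

Warehouse: $17,169 · Quality Lab: $5,918 · Shipping: $27,629 · Maintenance: $30,114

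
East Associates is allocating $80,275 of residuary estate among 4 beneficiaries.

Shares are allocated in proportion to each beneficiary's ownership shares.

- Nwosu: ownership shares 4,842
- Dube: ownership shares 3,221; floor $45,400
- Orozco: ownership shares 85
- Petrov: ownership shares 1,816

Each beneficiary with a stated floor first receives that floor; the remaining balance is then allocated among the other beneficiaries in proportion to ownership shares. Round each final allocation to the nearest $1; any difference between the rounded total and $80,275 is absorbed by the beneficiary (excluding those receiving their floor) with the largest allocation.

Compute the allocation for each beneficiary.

Guaranteed amounts: Dube $45,400. Residual $34,875.
Residual split over remaining ownership shares 6,743: Nwosu 25,042.97 → $25,043; Orozco 439.62 → $440; Petrov 9,392.41 → $9,392.

Nwosu: $25,043 · Dube: $45,400 · Orozco: $440 · Petrov: $9,392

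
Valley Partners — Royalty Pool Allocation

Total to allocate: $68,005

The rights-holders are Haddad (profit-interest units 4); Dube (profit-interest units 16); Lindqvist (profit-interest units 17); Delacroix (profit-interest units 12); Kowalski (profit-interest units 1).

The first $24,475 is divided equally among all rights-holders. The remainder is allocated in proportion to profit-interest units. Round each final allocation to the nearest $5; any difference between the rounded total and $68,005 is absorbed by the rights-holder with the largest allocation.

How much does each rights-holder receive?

Equal tier: $24,475 ÷ 5 = $4,895 apiece.
Remainder $43,530 by profit-interest units (total 50): Haddad 3,482.40 → $3,480; Dube 13,929.60 → $13,930; Lindqvist 14,800.20 → $14,800; Delacroix 10,447.20 → $10,445; Kowalski 870.60 → $870.
Rounding difference +$5 on remainder applied to Lindqvist.
Totals: Haddad $4,895 + $3,480 = $8,375; Dube $4,895 + $13,930 = $18,825; Lindqvist $4,895 + $14,805 = $19,700; Delacroix $4,895 + $10,445 = $15,340; Kowalski $4,895 + $870 = $5,765.

Haddad: $8,375; Dube: $18,825; Lindqvist: $19,700; Delacroix: $15,340; Kowalski: $5,765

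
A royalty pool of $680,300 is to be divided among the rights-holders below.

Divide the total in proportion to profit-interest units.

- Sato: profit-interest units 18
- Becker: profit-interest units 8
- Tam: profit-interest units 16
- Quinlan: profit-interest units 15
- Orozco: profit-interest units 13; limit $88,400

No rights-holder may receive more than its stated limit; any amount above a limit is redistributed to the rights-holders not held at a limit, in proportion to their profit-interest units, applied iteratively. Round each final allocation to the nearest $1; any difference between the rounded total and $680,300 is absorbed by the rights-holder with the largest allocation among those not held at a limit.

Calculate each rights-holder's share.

Total profit-interest units = 70.
Pro-rata shares before constraints: Sato 174,934.29; Becker 77,748.57; Tam 155,497.14; Quinlan 145,778.57; Orozco 126,341.43.
Capped: Orozco ($88,400); remaining pool $591,900 reallocated over remaining profit-interest units 57.
Shares after redistribution: Sato 186,915.79 → $186,916; Becker 83,073.68 → $83,074; Tam 166,147.37 → $166,147; Quinlan 155,763.16 → $155,763.

Sato: $186,916 | Becker: $83,074 | Tam: $166,147 | Quinlan: $155,763 | Orozco: $88,400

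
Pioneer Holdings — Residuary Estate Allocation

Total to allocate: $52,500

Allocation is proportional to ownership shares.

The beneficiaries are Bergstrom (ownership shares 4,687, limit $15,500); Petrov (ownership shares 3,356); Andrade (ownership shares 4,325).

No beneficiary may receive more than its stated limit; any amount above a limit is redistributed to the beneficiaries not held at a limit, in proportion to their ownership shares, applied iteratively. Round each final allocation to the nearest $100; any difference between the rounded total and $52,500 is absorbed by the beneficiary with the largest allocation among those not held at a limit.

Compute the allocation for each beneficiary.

Bergstrom: $15,500; Petrov: $16,200; Andrade: $20,800

Total ownership shares = 12,368.
Unconstrained shares: Bergstrom 19,895.50; Petrov 14,245.63; Andrade 18,358.87.
Held at cap: Bergstrom ($15,500); balance $37,000 reallocated over remaining ownership shares 7,681.
Redistributed shares: Petrov 16,166.12 → $16,200; Andrade 20,833.88 → $20,800.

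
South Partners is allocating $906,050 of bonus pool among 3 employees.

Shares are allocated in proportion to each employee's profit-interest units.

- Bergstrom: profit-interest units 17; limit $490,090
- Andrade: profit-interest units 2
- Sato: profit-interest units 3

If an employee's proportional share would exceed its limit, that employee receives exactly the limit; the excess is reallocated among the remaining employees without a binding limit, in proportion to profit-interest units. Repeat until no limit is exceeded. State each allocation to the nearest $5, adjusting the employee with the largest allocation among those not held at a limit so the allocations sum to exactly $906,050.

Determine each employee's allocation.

Bergstrom: $490,090 | Andrade: $166,385 | Sato: $249,575

Combined profit-interest units = 22.
Unconstrained shares: Bergstrom 700,129.55; Andrade 82,368.18; Sato 123,552.27.
Capped: Bergstrom ($490,090); balance $415,960 reallocated over remaining profit-interest units 5.
Shares after redistribution: Andrade 166,384.00 → $166,385; Sato 249,576.00 → $249,575.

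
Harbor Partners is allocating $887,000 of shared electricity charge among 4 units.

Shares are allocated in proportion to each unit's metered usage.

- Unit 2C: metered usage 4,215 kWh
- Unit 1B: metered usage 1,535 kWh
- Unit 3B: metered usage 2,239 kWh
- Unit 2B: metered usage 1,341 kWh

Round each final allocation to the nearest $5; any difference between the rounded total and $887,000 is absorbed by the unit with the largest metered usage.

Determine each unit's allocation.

Combined metered usage = 4,215 + 1,535 + 2,239 + 1,341 = 9,330.
Pro-rata amounts: Unit 2C 400,718.65; Unit 1B 145,931.94; Unit 3B 212,860.99; Unit 2B 127,488.42.
At nearest $5: Unit 2C $400,720; Unit 1B $145,930; Unit 3B $212,860; Unit 2B $127,490. Sum = $887,000.
Rounded total matches; no reconciliation needed.

Unit 2C: $400,720 | Unit 1B: $145,930 | Unit 3B: $212,860 | Unit 2B: $127,490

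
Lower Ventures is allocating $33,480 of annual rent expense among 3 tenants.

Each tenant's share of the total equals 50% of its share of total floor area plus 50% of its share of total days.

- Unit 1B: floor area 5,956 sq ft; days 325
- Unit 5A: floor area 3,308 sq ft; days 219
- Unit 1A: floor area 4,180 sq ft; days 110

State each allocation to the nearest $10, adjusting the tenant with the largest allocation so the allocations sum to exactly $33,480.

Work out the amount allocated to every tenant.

Totals — floor area 13,444, days 654.
Composite weights (50% floor area + 50% days): Unit 1B 0.4700; Unit 5A 0.2905; Unit 1A 0.2396.
Proportional shares: Unit 1B 15,735.01; Unit 5A 9,724.60; Unit 1A 8,020.39.
Rounded to nearest $10: Unit 1B $15,740; Unit 5A $9,720; Unit 1A $8,020. Sum = $33,480.
No rounding difference to absorb.

Unit 1B: $15,740 · Unit 5A: $9,720 · Unit 1A: $8,020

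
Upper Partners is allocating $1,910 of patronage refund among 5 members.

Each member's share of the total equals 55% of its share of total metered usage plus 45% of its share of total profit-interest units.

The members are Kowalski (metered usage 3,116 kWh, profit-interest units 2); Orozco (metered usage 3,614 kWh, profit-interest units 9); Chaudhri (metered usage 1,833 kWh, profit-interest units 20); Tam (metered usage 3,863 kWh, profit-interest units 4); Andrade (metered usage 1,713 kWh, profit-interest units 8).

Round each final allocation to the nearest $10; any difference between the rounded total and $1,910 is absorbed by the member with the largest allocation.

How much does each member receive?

Totals — metered usage 14,139, profit-interest units 43.
Blended shares (55% metered usage + 45% profit-interest units): Kowalski 0.1421; Orozco 0.2348; Chaudhri 0.2806; Tam 0.1921; Andrade 0.1504.
Raw shares: Kowalski 271.49; Orozco 448.41; Chaudhri 535.96; Tam 366.97; Andrade 287.18.
After rounding ($10): Kowalski $270; Orozco $450; Chaudhri $540; Tam $370; Andrade $290. Sum = $1,920.
Difference $1,910 − $1,920 = −$10 applied to largest allocation (Chaudhri): Chaudhri becomes $530.

Kowalski: $270 · Orozco: $450 · Chaudhri: $530 · Tam: $370 · Andrade: $290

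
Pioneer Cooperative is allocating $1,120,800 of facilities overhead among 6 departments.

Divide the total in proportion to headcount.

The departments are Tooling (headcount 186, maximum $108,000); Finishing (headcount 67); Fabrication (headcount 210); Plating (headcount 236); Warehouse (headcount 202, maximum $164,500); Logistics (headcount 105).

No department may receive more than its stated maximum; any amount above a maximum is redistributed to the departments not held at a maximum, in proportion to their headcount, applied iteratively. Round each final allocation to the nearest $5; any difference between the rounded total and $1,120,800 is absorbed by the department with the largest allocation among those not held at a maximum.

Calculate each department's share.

Tooling: $108,000 · Finishing: $91,970 · Fabrication: $288,255 · Plating: $323,945 · Warehouse: $164,500 · Logistics: $144,130

Combined headcount = 1,006.
Pro-rata shares before constraints: Tooling 207,225.45; Finishing 74,645.73; Fabrication 233,964.21; Plating 262,931.21; Warehouse 225,051.29; Logistics 116,982.11.
Capped: Tooling ($108,000), Warehouse ($164,500); remaining pool $848,300 reallocated over remaining headcount 618.
Shares after redistribution: Finishing 91,967.80 → $91,970; Fabrication 288,257.28 → $288,255; Plating 323,946.28 → $323,945; Logistics 144,128.64 → $144,130.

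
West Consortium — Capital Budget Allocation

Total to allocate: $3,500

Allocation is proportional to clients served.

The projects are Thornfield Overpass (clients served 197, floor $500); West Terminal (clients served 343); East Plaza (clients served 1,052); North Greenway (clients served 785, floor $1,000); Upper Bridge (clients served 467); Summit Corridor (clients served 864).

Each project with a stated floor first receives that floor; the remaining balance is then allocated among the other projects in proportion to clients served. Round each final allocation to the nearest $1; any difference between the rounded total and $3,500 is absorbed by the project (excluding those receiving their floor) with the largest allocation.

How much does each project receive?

Thornfield Overpass: $500; West Terminal: $252; East Plaza: $771; North Greenway: $1,000; Upper Bridge: $343; Summit Corridor: $634

Minimums first: Thornfield Overpass $500; North Greenway $1,000. Residual $2,000.
Residual split over remaining clients served 2,726: West Terminal 251.65 → $252; East Plaza 771.83 → $772; Upper Bridge 342.63 → $343; Summit Corridor 633.90 → $634.
Rounding difference −$1 applied to East Plaza → $771.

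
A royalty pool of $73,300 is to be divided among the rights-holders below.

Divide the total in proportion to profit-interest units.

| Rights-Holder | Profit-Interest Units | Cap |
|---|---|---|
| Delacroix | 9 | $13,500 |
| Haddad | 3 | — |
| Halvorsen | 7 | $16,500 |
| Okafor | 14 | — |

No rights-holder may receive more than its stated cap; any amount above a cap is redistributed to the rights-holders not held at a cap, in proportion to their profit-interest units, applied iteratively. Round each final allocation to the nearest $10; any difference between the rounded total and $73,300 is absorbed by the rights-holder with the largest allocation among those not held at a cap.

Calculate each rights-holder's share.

Delacroix: $13,500 | Haddad: $7,640 | Halvorsen: $16,500 | Okafor: $35,660

Combined profit-interest units = 33.
Pro-rata shares before constraints: Delacroix 19,990.91; Haddad 6,663.64; Halvorsen 15,548.48; Okafor 31,096.97.
Cap binds for Delacroix ($13,500); remaining pool $59,800 reallocated over remaining profit-interest units 24.
Cap binds for Halvorsen ($16,500); remaining pool $43,300 reallocated over remaining profit-interest units 17.
Shares after redistribution: Haddad 7,641.18 → $7,640; Okafor 35,658.82 → $35,660.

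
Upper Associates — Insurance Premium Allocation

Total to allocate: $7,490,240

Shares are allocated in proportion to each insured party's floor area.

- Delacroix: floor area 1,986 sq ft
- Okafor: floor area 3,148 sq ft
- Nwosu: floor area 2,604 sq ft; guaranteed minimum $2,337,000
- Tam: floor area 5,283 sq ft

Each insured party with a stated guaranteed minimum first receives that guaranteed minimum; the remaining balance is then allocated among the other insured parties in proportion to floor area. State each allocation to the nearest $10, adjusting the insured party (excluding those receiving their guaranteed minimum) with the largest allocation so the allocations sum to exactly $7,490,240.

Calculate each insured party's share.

Delacroix: $982,460 · Okafor: $1,557,300 · Nwosu: $2,337,000 · Tam: $2,613,480

Fund the minimums — Nwosu $2,337,000. Remaining pool $5,153,240.
Remaining pool split over remaining floor area 10,417: Delacroix 982,464.69 → $982,460; Okafor 1,557,300.52 → $1,557,300; Tam 2,613,474.79 → $2,613,470.
Rounding difference +$10 applied to Tam → $2,613,480.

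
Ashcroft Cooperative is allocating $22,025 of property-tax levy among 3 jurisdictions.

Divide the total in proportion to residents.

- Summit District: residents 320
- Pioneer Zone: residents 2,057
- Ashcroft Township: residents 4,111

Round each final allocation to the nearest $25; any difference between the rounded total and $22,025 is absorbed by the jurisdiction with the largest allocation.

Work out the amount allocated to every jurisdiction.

Residents total: 6,488.
Raw shares: Summit District 320/6,488 × $22,025 = 1,086.31; Pioneer Zone 2,057/6,488 × $22,025 = 6,982.96; Ashcroft Township 4,111/6,488 × $22,025 = 13,955.73.
After rounding ($25): Summit District $1,075; Pioneer Zone $6,975; Ashcroft Township $13,950. Sum = $22,000.
Difference $22,025 − $22,000 = +$25 applied to largest allocation (Ashcroft Township): Ashcroft Township becomes $13,975.

Summit District: $1,075; Pioneer Zone: $6,975; Ashcroft Township: $13,975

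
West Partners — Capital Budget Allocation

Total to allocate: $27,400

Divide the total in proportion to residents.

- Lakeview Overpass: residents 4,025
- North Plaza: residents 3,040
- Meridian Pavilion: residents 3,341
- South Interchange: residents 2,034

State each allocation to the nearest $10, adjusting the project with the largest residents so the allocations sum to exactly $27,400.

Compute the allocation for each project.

Total residents = 4,025 + 3,040 + 3,341 + 2,034 = 12,440.
Unrounded shares: Lakeview Overpass 8,865.35; North Plaza 6,695.82; Meridian Pavilion 7,358.79; South Interchange 4,480.03.
After rounding ($10): Lakeview Overpass $8,870; North Plaza $6,700; Meridian Pavilion $7,360; South Interchange $4,480. Sum = $27,410.
Difference $27,400 − $27,410 = −$10 applied to largest residents (Lakeview Overpass): Lakeview Overpass becomes $8,860.

Lakeview Overpass: $8,860 | North Plaza: $6,700 | Meridian Pavilion: $7,360 | South Interchange: $4,480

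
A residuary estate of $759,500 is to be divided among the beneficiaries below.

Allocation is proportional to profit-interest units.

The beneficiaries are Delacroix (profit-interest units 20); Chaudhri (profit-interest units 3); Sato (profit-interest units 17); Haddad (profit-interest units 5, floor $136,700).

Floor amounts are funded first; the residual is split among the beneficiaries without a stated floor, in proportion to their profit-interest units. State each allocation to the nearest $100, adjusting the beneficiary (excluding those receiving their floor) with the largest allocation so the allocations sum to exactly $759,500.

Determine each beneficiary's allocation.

Delacroix: $311,400; Chaudhri: $46,700; Sato: $264,700; Haddad: $136,700

Fund the minimums — Haddad $136,700. Balance $622,800.
Balance split over remaining profit-interest units 40: Delacroix 311,400.00 → $311,400; Chaudhri 46,710.00 → $46,700; Sato 264,690.00 → $264,700.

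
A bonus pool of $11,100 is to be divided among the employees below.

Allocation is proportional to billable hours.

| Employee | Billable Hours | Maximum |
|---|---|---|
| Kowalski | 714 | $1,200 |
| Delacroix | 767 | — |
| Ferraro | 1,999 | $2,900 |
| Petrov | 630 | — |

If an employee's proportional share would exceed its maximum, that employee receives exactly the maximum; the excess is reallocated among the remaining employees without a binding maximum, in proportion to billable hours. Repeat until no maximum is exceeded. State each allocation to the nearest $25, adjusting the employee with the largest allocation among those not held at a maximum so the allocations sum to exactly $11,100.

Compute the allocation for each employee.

Billable hours total: 4,110.
Pro-rata shares before constraints: Kowalski 1,928.32; Delacroix 2,071.46; Ferraro 5,398.76; Petrov 1,701.46.
Cap binds for Kowalski ($1,200), Ferraro ($2,900); residual $7,000 reallocated over remaining billable hours 1,397.
Redistributed shares: Delacroix 3,843.24 → $3,850; Petrov 3,156.76 → $3,150.

Kowalski: $1,200 · Delacroix: $3,850 · Ferraro: $2,900 · Petrov: $3,150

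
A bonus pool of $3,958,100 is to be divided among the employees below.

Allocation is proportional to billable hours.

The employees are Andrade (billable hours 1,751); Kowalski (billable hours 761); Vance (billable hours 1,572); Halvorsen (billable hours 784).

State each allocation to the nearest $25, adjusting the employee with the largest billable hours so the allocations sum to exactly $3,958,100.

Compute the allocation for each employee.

Andrade: $1,423,725 | Kowalski: $618,750 | Vance: $1,278,175 | Halvorsen: $637,450

Combined billable hours = 1,751 + 761 + 1,572 + 784 = 4,868.
Pro-rata amounts: Andrade 1,423,712.63; Kowalski 618,758.03; Vance 1,278,170.34; Halvorsen 637,459.00.
After rounding ($25): Andrade $1,423,725; Kowalski $618,750; Vance $1,278,175; Halvorsen $637,450. Sum = $3,958,100.
Sum already equals the total — no adjustment.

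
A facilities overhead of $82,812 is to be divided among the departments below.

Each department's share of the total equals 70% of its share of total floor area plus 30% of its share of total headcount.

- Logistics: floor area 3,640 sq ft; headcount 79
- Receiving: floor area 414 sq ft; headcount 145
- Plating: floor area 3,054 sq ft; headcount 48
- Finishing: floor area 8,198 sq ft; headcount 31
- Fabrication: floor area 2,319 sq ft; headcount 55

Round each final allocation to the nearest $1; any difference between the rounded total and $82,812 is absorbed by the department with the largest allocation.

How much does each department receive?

Floor area total 17,625; headcount total 358.
Blended shares (70% floor area + 30% headcount): Logistics 0.2108; Receiving 0.1380; Plating 0.1615; Finishing 0.3516; Fabrication 0.1382.
Unrounded shares: Logistics 17,454.16; Receiving 11,423.99; Plating 13,375.55; Finishing 29,114.38; Fabrication 11,443.92.
At nearest $1: Logistics $17,454; Receiving $11,424; Plating $13,376; Finishing $29,114; Fabrication $11,444. Sum = $82,812.
Rounded total matches; no reconciliation needed.

Logistics: $17,454; Receiving: $11,424; Plating: $13,376; Finishing: $29,114; Fabrication: $11,444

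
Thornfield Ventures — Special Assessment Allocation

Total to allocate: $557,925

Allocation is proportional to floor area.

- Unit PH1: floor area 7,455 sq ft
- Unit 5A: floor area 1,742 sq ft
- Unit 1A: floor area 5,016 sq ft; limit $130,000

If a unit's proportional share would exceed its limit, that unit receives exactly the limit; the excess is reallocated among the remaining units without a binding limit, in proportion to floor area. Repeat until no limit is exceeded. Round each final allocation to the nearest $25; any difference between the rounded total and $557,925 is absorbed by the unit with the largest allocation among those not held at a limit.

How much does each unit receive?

Floor area total: 14,213.
Pro-rata shares before constraints: Unit PH1 292,642.71; Unit 5A 68,381.44; Unit 1A 196,900.85.
Capped: Unit 1A ($130,000); balance $427,925 reallocated over remaining floor area 9,197.
Shares after redistribution: Unit PH1 346,871.90 → $346,875; Unit 5A 81,053.10 → $81,050.

Unit PH1: $346,875 · Unit 5A: $81,050 · Unit 1A: $130,000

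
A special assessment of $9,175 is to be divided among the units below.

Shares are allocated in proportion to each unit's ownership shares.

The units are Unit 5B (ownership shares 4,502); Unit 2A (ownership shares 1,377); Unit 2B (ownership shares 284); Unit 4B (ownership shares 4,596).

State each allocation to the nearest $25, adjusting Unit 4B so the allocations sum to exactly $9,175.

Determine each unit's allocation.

Sum of ownership shares: 10,759.
Pro-rata amounts: Unit 5B 4,502/10,759 × $9,175 = 3,839.19; Unit 2A 1,377/10,759 × $9,175 = 1,174.27; Unit 2B 284/10,759 × $9,175 = 242.19; Unit 4B 4,596/10,759 × $9,175 = 3,919.35.
At nearest $25: Unit 5B $3,850; Unit 2A $1,175; Unit 2B $250; Unit 4B $3,925. Sum = $9,200.
Difference $9,175 − $9,200 = −$25 applied to Unit 4B: Unit 4B becomes $3,900.

Unit 5B: $3,850; Unit 2A: $1,175; Unit 2B: $250; Unit 4B: $3,900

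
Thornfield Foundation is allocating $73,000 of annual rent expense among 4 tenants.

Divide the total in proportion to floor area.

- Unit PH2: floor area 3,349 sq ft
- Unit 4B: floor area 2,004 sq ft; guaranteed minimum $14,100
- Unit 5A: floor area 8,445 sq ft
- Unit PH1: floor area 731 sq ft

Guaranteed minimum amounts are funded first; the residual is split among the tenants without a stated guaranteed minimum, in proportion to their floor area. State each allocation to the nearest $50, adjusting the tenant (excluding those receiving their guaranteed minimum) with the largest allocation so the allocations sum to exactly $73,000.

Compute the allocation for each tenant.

Minimums first: Unit 4B $14,100. Balance $58,900.
Balance split over remaining floor area 12,525: Unit PH2 15,748.99 → $15,750; Unit 5A 39,713.41 → $39,700; Unit PH1 3,437.60 → $3,450.

Unit PH2: $15,750 · Unit 4B: $14,100 · Unit 5A: $39,700 · Unit PH1: $3,450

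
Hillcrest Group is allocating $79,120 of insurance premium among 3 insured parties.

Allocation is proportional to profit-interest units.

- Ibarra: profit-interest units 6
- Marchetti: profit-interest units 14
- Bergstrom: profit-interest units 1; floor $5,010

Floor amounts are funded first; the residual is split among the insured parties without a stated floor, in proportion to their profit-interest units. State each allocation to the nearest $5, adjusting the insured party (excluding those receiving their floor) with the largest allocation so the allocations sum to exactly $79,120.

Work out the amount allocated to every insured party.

Ibarra: $22,235 | Marchetti: $51,875 | Bergstrom: $5,010

Fund the minimums — Bergstrom $5,010. Residual $74,110.
Residual split over remaining profit-interest units 20: Ibarra 22,233.00 → $22,235; Marchetti 51,877.00 → $51,875.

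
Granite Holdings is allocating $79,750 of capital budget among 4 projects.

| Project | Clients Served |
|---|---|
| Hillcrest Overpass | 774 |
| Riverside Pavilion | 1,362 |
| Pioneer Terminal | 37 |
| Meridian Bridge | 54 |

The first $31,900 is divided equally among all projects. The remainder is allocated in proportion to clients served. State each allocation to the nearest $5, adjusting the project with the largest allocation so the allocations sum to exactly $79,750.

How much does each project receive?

Hillcrest Overpass: $24,605 · Riverside Pavilion: $37,240 · Pioneer Terminal: $8,770 · Meridian Bridge: $9,135

Equal tier: $31,900 ÷ 4 = $7,975 apiece.
Remainder $47,850 by clients served (total 2,227): Hillcrest Overpass 16,630.40 → $16,630; Riverside Pavilion 29,264.35 → $29,265; Pioneer Terminal 794.99 → $795; Meridian Bridge 1,160.26 → $1,160.
Totals: Hillcrest Overpass $7,975 + $16,630 = $24,605; Riverside Pavilion $7,975 + $29,265 = $37,240; Pioneer Terminal $7,975 + $795 = $8,770; Meridian Bridge $7,975 + $1,160 = $9,135.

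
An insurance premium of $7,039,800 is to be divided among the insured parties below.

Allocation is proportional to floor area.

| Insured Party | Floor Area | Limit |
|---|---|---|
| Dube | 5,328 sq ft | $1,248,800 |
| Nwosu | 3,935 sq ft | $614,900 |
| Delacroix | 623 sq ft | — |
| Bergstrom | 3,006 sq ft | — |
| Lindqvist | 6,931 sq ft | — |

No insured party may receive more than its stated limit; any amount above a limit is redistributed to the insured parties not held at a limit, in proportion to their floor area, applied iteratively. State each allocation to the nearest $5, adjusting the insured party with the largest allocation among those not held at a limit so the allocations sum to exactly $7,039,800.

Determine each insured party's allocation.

Combined floor area = 19,823.
Unconstrained shares: Dube 1,892,148.23; Nwosu 1,397,448.07; Delacroix 221,247.81; Bergstrom 1,067,529.58; Lindqvist 2,461,426.31.
Cap binds for Dube ($1,248,800), Nwosu ($614,900); balance $5,176,100 reallocated over remaining floor area 10,560.
Redistributed shares: Delacroix 305,370.29 → $305,370; Bergstrom 1,473,423.92 → $1,473,425; Lindqvist 3,397,305.79 → $3,397,305.

Dube: $1,248,800 · Nwosu: $614,900 · Delacroix: $305,370 · Bergstrom: $1,473,425 · Lindqvist: $3,397,305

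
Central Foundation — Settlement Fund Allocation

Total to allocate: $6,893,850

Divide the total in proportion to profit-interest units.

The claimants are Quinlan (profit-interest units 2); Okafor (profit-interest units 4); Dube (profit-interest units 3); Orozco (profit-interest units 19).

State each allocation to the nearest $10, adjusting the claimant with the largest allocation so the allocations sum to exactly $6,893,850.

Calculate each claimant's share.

Quinlan: $492,420 | Okafor: $984,840 | Dube: $738,630 | Orozco: $4,677,960

Total profit-interest units = 28.
Pro-rata amounts: Quinlan 2/28 × $6,893,850 = 492,417.86; Okafor 4/28 × $6,893,850 = 984,835.71; Dube 3/28 × $6,893,850 = 738,626.79; Orozco 19/28 × $6,893,850 = 4,677,969.64.
Rounded to nearest $10: Quinlan $492,420; Okafor $984,840; Dube $738,630; Orozco $4,677,970. Sum = $6,893,860.
Difference $6,893,850 − $6,893,860 = −$10 applied to largest allocation (Orozco): Orozco becomes $4,677,960.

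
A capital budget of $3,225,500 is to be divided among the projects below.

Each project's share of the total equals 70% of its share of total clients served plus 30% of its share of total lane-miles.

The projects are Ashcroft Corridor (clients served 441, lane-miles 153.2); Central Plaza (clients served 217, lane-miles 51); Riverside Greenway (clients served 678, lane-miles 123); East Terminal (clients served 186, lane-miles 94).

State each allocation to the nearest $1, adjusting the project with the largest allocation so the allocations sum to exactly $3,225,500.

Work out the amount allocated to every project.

Ashcroft Corridor: $1,006,169 | Central Plaza: $439,080 | Riverside Greenway: $1,288,372 | East Terminal: $491,879

Totals — clients served 1,522, lane-miles 421.2.
Combined weights (70% clients served + 30% lane-miles): Ashcroft Corridor 0.3119; Central Plaza 0.1361; Riverside Greenway 0.3994; East Terminal 0.1525.
Unrounded shares: Ashcroft Corridor 1,006,169.05; Central Plaza 439,079.82; Riverside Greenway 1,288,372.37; East Terminal 491,878.76.
After rounding ($1): Ashcroft Corridor $1,006,169; Central Plaza $439,080; Riverside Greenway $1,288,372; East Terminal $491,879. Sum = $3,225,500.
Rounded total matches; no reconciliation needed.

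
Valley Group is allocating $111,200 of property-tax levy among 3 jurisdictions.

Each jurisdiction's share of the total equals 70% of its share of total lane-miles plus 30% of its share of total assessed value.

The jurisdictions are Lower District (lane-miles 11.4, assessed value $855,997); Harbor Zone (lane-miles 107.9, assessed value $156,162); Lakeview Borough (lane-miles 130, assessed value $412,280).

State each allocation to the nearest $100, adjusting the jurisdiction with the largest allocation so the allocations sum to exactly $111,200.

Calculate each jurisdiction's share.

Lower District: $23,600; Harbor Zone: $37,300; Lakeview Borough: $50,300

Lane-miles total 249.3; assessed value total 1,424,439.
Blended shares (70% lane-miles + 30% assessed value): Lower District 0.2123; Harbor Zone 0.3359; Lakeview Borough 0.4519.
Pro-rata amounts: Lower District 23,606.70; Harbor Zone 37,347.35; Lakeview Borough 50,245.95.
After rounding ($100): Lower District $23,600; Harbor Zone $37,300; Lakeview Borough $50,200. Sum = $111,100.
Difference $111,200 − $111,100 = +$100 applied to largest allocation (Lakeview Borough): Lakeview Borough becomes $50,300.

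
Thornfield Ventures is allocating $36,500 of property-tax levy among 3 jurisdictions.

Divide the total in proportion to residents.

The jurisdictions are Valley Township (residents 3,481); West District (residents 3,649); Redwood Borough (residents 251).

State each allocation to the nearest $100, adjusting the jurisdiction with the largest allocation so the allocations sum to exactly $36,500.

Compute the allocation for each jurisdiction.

Residents total: 7,381.
Unrounded shares: Valley Township 3,481/7,381 × $36,500 = 17,214.00; West District 3,649/7,381 × $36,500 = 18,044.78; Redwood Borough 251/7,381 × $36,500 = 1,241.23.
At nearest $100: Valley Township $17,200; West District $18,000; Redwood Borough $1,200. Sum = $36,400.
Difference $36,500 − $36,400 = +$100 applied to largest allocation (West District): West District becomes $18,100.

Valley Township: $17,200; West District: $18,100; Redwood Borough: $1,200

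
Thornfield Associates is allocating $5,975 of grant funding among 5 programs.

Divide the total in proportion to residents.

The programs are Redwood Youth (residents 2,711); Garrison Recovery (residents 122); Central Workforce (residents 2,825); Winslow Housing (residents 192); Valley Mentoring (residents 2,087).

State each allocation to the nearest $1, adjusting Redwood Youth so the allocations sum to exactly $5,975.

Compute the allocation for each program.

Combined residents = 7,937.
Proportional shares: Redwood Youth 2,711/7,937 × $5,975 = 2,040.85; Garrison Recovery 122/7,937 × $5,975 = 91.84; Central Workforce 2,825/7,937 × $5,975 = 2,126.67; Winslow Housing 192/7,937 × $5,975 = 144.54; Valley Mentoring 2,087/7,937 × $5,975 = 1,571.10.
At nearest $1: Redwood Youth $2,041; Garrison Recovery $92; Central Workforce $2,127; Winslow Housing $145; Valley Mentoring $1,571. Sum = $5,976.
Difference $5,975 − $5,976 = −$1 applied to Redwood Youth: Redwood Youth becomes $2,040.

Redwood Youth: $2,040; Garrison Recovery: $92; Central Workforce: $2,127; Winslow Housing: $145; Valley Mentoring: $1,571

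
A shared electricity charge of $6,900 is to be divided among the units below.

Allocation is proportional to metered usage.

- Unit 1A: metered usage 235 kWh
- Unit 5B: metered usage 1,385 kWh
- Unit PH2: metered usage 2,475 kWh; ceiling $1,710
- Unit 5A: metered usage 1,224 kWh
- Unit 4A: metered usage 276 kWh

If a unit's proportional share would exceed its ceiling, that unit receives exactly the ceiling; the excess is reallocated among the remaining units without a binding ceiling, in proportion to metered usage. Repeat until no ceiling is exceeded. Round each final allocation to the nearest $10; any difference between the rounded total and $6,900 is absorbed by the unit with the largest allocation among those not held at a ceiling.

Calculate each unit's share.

Sum of metered usage: 5,595.
Proportional shares (ignoring caps): Unit 1A 289.81; Unit 5B 1,708.04; Unit PH2 3,052.28; Unit 5A 1,509.49; Unit 4A 340.38.
Cap binds for Unit PH2 ($1,710); balance $5,190 reallocated over remaining metered usage 3,120.
Redistributed shares: Unit 1A 390.91 → $390; Unit 5B 2,303.89 → $2,300; Unit 5A 2,036.08 → $2,040; Unit 4A 459.12 → $460.

Unit 1A: $390 · Unit 5B: $2,300 · Unit PH2: $1,710 · Unit 5A: $2,040 · Unit 4A: $460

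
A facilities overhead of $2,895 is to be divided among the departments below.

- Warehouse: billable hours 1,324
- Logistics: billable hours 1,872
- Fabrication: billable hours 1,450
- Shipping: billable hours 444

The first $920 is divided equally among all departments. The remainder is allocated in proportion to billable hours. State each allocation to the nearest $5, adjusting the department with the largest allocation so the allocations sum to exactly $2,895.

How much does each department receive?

Equal tier: $920 ÷ 4 = $230 apiece.
Remainder $1,975 by billable hours (total 5,090): Warehouse 513.73 → $515; Logistics 726.37 → $725; Fabrication 562.62 → $565; Shipping 172.28 → $170.
Totals: Warehouse $230 + $515 = $745; Logistics $230 + $725 = $955; Fabrication $230 + $565 = $795; Shipping $230 + $170 = $400.

Warehouse: $745 | Logistics: $955 | Fabrication: $795 | Shipping: $400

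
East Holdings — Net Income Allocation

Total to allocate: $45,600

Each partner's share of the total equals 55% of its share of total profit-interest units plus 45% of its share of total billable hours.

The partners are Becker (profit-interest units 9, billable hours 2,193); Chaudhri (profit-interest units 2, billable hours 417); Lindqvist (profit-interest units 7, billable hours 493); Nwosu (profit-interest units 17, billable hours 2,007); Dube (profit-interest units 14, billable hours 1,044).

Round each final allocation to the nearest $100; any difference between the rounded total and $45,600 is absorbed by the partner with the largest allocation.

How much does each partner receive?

Becker: $11,900 · Chaudhri: $2,400 · Lindqvist: $5,200 · Nwosu: $15,500 · Dube: $10,600

Totals — profit-interest units 49, billable hours 6,154.
Composite weights (55% profit-interest units + 45% billable hours): Becker 0.2614; Chaudhri 0.0529; Lindqvist 0.1146; Nwosu 0.3376; Dube 0.2335.
Pro-rata amounts: Becker 11,918.91; Chaudhri 2,414.13; Lindqvist 5,226.72; Nwosu 15,393.40; Dube 10,646.85.
Rounded to nearest $100: Becker $11,900; Chaudhri $2,400; Lindqvist $5,200; Nwosu $15,400; Dube $10,600. Sum = $45,500.
Difference $45,600 − $45,500 = +$100 applied to largest allocation (Nwosu): Nwosu becomes $15,500.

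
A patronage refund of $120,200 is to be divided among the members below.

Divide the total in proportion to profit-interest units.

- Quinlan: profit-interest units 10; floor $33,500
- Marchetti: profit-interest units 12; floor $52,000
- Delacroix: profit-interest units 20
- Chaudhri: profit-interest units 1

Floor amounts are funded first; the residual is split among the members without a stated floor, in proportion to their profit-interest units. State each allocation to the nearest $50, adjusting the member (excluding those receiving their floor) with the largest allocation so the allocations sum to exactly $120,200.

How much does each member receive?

Minimums first: Quinlan $33,500; Marchetti $52,000. Balance $34,700.
Balance split over remaining profit-interest units 21: Delacroix 33,047.62 → $33,050; Chaudhri 1,652.38 → $1,650.

Quinlan: $33,500; Marchetti: $52,000; Delacroix: $33,050; Chaudhri: $1,650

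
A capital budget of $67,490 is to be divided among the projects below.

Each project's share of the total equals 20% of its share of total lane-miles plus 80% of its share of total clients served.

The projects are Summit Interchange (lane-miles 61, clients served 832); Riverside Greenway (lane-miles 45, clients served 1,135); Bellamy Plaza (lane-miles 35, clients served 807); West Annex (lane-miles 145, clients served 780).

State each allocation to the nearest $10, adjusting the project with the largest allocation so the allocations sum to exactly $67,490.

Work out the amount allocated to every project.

Summit Interchange: $15,520 | Riverside Greenway: $19,370 | Bellamy Plaza: $13,910 | West Annex: $18,690

Lane-miles total 286; clients served total 3,554.
Combined weights (20% lane-miles + 80% clients served): Summit Interchange 0.2299; Riverside Greenway 0.2870; Bellamy Plaza 0.2061; West Annex 0.2770.
Proportional shares: Summit Interchange 15,518.60; Riverside Greenway 19,366.61; Bellamy Plaza 13,911.71; West Annex 18,693.07.
Rounded to nearest $10: Summit Interchange $15,520; Riverside Greenway $19,370; Bellamy Plaza $13,910; West Annex $18,690. Sum = $67,490.
No rounding difference to absorb.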